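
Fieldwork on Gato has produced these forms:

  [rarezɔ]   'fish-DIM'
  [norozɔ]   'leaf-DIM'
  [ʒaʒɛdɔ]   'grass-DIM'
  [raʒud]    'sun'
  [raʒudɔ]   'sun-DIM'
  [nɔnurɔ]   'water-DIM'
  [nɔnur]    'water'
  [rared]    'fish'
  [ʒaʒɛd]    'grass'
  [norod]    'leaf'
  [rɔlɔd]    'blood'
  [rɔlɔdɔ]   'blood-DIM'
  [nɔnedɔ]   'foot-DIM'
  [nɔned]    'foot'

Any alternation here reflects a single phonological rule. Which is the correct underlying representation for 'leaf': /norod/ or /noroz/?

/noroz/

The root 'leaf' surfaces as [norozɔ] and [norod], with a stem-final [z] ~ [d] alternation.
If /d/ were underlying and a rule turned it into [z] before the DIM suffix, 'foot' would also alternate; but it has [d] in both [nɔnedɔ] and [nɔned].
The alternation reflects word-final hardening: voiced fricatives become stops word-finally. /z/ is underlying.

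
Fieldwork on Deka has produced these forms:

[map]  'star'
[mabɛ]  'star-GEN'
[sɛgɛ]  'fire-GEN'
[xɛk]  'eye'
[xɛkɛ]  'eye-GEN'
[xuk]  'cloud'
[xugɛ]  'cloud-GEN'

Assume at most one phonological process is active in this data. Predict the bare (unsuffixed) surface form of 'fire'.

'cloud' shows [k] ~ [g] at the end of the stem ([xuk] vs [xugɛ]).
Compare 'eye', with invariant [k] in [xɛk] and [xɛkɛ]: an analysis with underlying /k/ and a rule producing [g] before the GEN suffix would wrongly predict alternation here too.
The alternation reflects word-final obstruent devoicing: voiced obstruents become voiceless word-finally. /g/ is underlying.
From [sɛgɛ] the stem 'fire' is /sɛg/; word-finally this yields [sɛk].

[sɛk]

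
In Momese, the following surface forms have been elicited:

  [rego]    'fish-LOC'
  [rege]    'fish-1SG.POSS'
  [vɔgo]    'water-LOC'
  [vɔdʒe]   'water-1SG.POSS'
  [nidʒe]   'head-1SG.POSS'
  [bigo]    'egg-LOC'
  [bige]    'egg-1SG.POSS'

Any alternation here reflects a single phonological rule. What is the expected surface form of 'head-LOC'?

The stem for 'water' ends in [g] in [vɔgo] but [dʒ] in [vɔdʒe].
Compare 'fish', with invariant [g] in [rego] and [rege]: an analysis with underlying /g/ and a rule producing [dʒ] before the 1SG.POSS suffix would wrongly predict alternation here too.
So /dʒ/ is underlying, and a rule of depalatalization — palato-alveolar /dʒ/ becomes [g] when no front vowel follows — gives [g].
The one attested form of 'head', [nidʒe], shows underlying /nidʒ/. Applying the same rule when no front vowel follows gives [nigo].

[nigo]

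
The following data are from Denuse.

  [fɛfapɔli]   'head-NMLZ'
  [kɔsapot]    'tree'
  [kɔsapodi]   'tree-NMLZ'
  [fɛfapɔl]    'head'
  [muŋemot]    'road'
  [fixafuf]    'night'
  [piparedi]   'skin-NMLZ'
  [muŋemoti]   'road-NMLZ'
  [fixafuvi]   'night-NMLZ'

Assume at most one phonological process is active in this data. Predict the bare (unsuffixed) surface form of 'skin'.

'tree' shows [t] ~ [d] at the end of the stem ([kɔsapot] vs [kɔsapodi]).
But 'road' keeps [t] in both environments ([muŋemot], [muŋemoti]), so there is no rule changing /t/ to [d] before the NMLZ suffix.
The underlying segment must be /d/; voiced obstruents become voiceless word-finally, yielding [t] there.
From [piparedi] the stem 'skin' is /pipared/; word-finally this yields [piparet].

[piparet]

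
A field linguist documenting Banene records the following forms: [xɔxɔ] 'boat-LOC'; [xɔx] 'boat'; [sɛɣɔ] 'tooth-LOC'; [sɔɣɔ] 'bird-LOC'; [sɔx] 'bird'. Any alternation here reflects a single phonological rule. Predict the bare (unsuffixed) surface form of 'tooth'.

The stem for 'bird' ends in [ɣ] in [sɔɣɔ] but [x] in [sɔx].
If /x/ were underlying and a rule turned it into [ɣ] before the LOC suffix, 'boat' would also alternate; but it has [x] in both [xɔxɔ] and [xɔx].
The underlying segment must be /ɣ/; voiced obstruents become voiceless word-finally, yielding [x] there.
From [sɛɣɔ] the stem 'tooth' is /sɛɣ/; word-finally this yields [sɛx].

[sɛx]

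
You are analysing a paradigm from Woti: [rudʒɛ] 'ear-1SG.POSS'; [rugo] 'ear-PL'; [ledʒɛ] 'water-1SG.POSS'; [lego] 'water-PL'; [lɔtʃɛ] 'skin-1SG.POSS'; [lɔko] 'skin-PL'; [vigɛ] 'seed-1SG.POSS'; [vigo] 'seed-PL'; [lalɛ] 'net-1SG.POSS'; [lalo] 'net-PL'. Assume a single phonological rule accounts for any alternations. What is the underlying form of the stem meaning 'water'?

In [ledʒɛ] and [lego] the final segment of 'water' alternates: [dʒ] ~ [g].
The stem 'seed' ([vigɛ], [vigo]) shows [g] unchanged in both environments, so [g] cannot be basic with [dʒ] derived before the 1SG.POSS suffix.
So /dʒ/ is underlying, and a rule of depalatalization — palato-alveolar /tʃ/ and /dʒ/ become [k] and [g] when no front vowel follows — gives [g].

/ledʒ/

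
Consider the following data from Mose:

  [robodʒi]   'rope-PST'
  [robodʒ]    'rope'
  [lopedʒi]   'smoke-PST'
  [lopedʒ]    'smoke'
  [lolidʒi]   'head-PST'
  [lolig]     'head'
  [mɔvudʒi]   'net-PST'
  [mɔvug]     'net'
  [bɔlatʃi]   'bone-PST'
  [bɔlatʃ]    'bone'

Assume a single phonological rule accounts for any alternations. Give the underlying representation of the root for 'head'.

/lolig/

In [lolidʒi] and [lolig] the final segment of 'head' alternates: [dʒ] ~ [g].
The stem 'smoke' ([lopedʒi], [lopedʒ]) shows [dʒ] unchanged in both environments, so [dʒ] cannot be basic with [g] derived in isolation.
So /g/ is underlying, and a rule of palatalization before a front vowel — /g/ becomes palato-alveolar [dʒ] before a front vowel — gives [dʒ].
So 'head' = /lolig/.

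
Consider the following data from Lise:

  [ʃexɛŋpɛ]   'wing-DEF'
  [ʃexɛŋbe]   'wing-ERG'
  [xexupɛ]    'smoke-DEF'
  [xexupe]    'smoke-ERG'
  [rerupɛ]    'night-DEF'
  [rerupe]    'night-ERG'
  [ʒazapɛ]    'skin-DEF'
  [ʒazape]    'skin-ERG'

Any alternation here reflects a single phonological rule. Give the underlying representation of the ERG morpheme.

The ERG morpheme has two allomorphs, [-be] and [-pe].
By contrast the DEF suffix keeps its initial [p] throughout — that segment must be underlying.
The ERG suffix is therefore /-be/ underlyingly, with post-vocalic devoicing: voiced stops become voiceless after a vowel.

/-be/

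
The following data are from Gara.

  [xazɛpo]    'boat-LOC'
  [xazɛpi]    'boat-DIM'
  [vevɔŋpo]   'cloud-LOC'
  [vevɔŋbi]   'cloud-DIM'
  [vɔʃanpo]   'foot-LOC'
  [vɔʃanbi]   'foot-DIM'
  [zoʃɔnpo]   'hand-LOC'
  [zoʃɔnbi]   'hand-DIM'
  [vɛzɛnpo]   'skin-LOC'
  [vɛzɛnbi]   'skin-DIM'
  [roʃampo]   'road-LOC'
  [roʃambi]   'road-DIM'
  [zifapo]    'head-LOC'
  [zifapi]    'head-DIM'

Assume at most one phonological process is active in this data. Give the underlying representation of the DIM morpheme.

/-bi/

The DIM morpheme has two allomorphs, [-bi] and [-pi].
The LOC suffix, which begins with [p], is invariant after every stem; so [p] is not altered by any rule here.
The DIM suffix is therefore /-bi/ underlyingly, with post-vocalic devoicing: voiced stops become voiceless after a vowel.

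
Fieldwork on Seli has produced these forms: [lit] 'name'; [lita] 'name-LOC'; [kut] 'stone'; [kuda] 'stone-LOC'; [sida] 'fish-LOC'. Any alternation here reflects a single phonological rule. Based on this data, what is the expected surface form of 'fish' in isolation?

[sit]

The root 'stone' surfaces as [kut] and [kuda], with a stem-final [t] ~ [d] alternation.
The stem 'name' ([lit], [lita]) shows [t] unchanged in both environments, so [t] cannot be basic with [d] derived before the LOC suffix.
The underlying segment must be /d/; voiced obstruents become voiceless word-finally, yielding [t] there.
From [sida] the stem 'fish' is /sid/; word-finally this yields [sit].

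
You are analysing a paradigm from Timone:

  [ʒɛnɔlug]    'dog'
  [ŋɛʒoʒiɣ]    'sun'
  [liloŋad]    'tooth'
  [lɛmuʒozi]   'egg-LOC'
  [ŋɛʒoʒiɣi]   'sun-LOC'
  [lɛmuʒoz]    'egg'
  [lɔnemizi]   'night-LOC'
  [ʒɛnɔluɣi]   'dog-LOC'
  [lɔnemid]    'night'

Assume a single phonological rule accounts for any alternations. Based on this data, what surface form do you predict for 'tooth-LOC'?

[liloŋazi]

'night' shows [z] ~ [d] at the end of the stem ([lɔnemizi] vs [lɔnemid]).
Compare 'egg', with invariant [z] in [lɛmuʒozi] and [lɛmuʒoz]: an analysis with underlying /z/ and a rule producing [d] in isolation would wrongly predict alternation here too.
Therefore /d/ is basic and [z] is derived by intervocalic spirantization (voiced stops become fricatives between vowels).
The one attested form of 'tooth', [liloŋad], shows underlying /liloŋad/. Applying the same rule between vowels gives [liloŋazi].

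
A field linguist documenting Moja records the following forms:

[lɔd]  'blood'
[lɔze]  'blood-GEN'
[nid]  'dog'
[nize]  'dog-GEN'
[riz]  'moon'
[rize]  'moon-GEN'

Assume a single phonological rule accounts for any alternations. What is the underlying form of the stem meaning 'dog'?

/nid/

The root 'dog' surfaces as [nid] and [nize], with a stem-final [d] ~ [z] alternation.
The stem 'moon' ([riz], [rize]) shows [z] unchanged in both environments, so [z] cannot be basic with [d] derived in isolation.
Therefore /d/ is basic and [z] is derived by intervocalic spirantization (voiced stops become fricatives between vowels).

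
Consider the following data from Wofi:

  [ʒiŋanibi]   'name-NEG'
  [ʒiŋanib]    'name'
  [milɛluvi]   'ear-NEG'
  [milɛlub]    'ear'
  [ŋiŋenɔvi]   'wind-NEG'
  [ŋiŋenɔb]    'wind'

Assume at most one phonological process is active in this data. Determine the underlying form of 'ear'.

/milɛluv/

'ear' shows [v] ~ [b] at the end of the stem ([milɛluvi] vs [milɛlub]).
Compare 'name', with invariant [b] in [ʒiŋanibi] and [ʒiŋanib]: an analysis with underlying /b/ and a rule producing [v] before the NEG suffix would wrongly predict alternation here too.
Therefore /v/ is basic and [b] is derived by word-final hardening (voiced fricatives become stops word-finally).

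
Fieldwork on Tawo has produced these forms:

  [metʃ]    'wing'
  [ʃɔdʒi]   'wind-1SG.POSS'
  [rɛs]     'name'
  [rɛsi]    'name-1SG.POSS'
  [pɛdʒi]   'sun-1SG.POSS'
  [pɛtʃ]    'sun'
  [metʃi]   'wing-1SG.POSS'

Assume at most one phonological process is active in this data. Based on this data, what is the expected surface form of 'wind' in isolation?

'sun' shows [tʃ] ~ [dʒ] at the end of the stem ([pɛtʃ] vs [pɛdʒi]).
Compare 'wing', with invariant [tʃ] in [metʃ] and [metʃi]: an analysis with underlying /tʃ/ and a rule producing [dʒ] before the 1SG.POSS suffix would wrongly predict alternation here too.
The alternation reflects word-final obstruent devoicing: voiced obstruents become voiceless word-finally. /dʒ/ is underlying.
The one attested form of 'wind', [ʃɔdʒi], shows underlying /ʃɔdʒ/. Applying the same rule word-finally gives [ʃɔtʃ].

[ʃɔtʃ]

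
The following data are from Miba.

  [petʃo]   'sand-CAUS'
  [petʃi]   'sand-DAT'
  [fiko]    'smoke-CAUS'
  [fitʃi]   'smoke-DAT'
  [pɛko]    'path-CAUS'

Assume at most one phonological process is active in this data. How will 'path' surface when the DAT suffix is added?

[pɛtʃi]

The root 'smoke' surfaces as [fiko] and [fitʃi], with a stem-final [k] ~ [tʃ] alternation.
The stem 'sand' ([petʃo], [petʃi]) shows [tʃ] unchanged in both environments, so [tʃ] cannot be basic with [k] derived before the CAUS suffix.
The alternation reflects palatalization before a front vowel: /k/ becomes palato-alveolar [tʃ] before a front vowel. /k/ is underlying.
The one attested form of 'path', [pɛko], shows underlying /pɛk/. Applying the same rule before a front vowel gives [pɛtʃi].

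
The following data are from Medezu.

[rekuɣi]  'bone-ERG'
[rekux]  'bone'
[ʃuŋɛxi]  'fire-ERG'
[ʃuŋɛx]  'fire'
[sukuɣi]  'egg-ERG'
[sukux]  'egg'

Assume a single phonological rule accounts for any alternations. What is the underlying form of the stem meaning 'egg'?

The root 'egg' surfaces as [sukuɣi] and [sukux], with a stem-final [ɣ] ~ [x] alternation.
The stem 'fire' ([ʃuŋɛxi], [ʃuŋɛx]) shows [x] unchanged in both environments, so [x] cannot be basic with [ɣ] derived before the ERG suffix.
The alternation reflects word-final obstruent devoicing: voiced obstruents become voiceless word-finally. /ɣ/ is underlying.
The underlying form of 'egg' is therefore /sukuɣ/.

/sukuɣ/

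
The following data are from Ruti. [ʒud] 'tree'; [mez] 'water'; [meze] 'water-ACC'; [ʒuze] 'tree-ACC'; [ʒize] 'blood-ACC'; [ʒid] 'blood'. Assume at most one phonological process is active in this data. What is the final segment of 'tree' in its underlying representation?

In [ʒuze] and [ʒud] the final segment of 'tree' alternates: [z] ~ [d].
But 'water' keeps [z] in both environments ([meze], [mez]), so there is no rule changing /z/ to [d] in isolation.
So /d/ is underlying, and a rule of intervocalic spirantization — voiced stops become fricatives between vowels — gives [z].

/d/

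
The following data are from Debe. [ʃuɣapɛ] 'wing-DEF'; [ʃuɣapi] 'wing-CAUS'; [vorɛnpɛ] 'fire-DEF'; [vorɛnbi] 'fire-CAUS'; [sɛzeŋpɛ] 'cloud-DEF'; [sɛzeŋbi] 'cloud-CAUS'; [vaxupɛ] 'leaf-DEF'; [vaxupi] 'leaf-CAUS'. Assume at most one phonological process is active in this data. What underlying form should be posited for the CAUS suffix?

The CAUS suffix surfaces as [-bi] and [-pi], depending on the final segment of the stem.
The DEF suffix, which begins with [p], is invariant after every stem; so [p] is not altered by any rule here.
The CAUS suffix is therefore /-bi/ underlyingly, with post-vocalic devoicing: voiced stops become voiceless after a vowel.

/-bi/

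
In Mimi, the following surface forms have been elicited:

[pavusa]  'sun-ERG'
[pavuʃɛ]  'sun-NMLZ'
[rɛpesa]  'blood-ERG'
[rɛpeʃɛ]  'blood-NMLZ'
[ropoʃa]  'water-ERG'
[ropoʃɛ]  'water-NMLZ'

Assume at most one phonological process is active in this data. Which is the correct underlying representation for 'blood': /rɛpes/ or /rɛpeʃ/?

'blood' shows [s] ~ [ʃ] at the end of the stem ([rɛpesa] vs [rɛpeʃɛ]).
Compare 'water', with invariant [ʃ] in [ropoʃa] and [ropoʃɛ]: an analysis with underlying /ʃ/ and a rule producing [s] before the ERG suffix would wrongly predict alternation here too.
The underlying segment must be /s/; /s/ becomes palato-alveolar [ʃ] before a front vowel, yielding [ʃ] there.

/rɛpes/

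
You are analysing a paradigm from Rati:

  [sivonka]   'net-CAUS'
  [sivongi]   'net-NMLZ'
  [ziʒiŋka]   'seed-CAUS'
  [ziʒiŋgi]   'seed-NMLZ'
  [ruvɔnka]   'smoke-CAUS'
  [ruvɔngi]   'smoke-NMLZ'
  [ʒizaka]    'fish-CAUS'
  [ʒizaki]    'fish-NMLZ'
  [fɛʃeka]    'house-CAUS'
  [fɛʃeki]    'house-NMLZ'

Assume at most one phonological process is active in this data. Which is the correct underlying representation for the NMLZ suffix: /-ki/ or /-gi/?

The NMLZ morpheme has two allomorphs, [-gi] and [-ki].
By contrast the CAUS suffix keeps its initial [k] throughout — that segment must be underlying.
So the underlying form is /-gi/, and voiced stops become voiceless after a vowel.

/-gi/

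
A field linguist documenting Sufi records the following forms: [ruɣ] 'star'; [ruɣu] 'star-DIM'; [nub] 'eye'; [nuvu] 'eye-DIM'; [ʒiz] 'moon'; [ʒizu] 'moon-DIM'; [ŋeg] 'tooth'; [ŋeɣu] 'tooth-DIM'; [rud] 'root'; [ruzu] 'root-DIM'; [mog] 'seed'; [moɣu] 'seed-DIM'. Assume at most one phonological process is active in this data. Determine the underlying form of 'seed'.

In [mog] and [moɣu] the final segment of 'seed' alternates: [g] ~ [ɣ].
Compare 'star', with invariant [ɣ] in [ruɣ] and [ruɣu]: an analysis with underlying /ɣ/ and a rule producing [g] in isolation would wrongly predict alternation here too.
The underlying segment must be /g/; voiced stops become fricatives between vowels, yielding [ɣ] there.

/mog/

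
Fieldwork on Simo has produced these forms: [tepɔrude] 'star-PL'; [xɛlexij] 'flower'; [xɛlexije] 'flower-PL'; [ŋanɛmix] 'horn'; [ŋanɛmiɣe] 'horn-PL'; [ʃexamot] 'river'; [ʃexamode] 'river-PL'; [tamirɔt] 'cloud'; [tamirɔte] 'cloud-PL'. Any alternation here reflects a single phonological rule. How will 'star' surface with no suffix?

'river' shows [t] ~ [d] at the end of the stem ([ʃexamot] vs [ʃexamode]).
Compare 'cloud', with invariant [t] in [tamirɔt] and [tamirɔte]: an analysis with underlying /t/ and a rule producing [d] before the PL suffix would wrongly predict alternation here too.
Therefore /d/ is basic and [t] is derived by word-final obstruent devoicing (voiced obstruents become voiceless word-finally).
The one attested form of 'star', [tepɔrude], shows underlying /tepɔrud/. Applying the same rule word-finally gives [tepɔrut].

[tepɔrut]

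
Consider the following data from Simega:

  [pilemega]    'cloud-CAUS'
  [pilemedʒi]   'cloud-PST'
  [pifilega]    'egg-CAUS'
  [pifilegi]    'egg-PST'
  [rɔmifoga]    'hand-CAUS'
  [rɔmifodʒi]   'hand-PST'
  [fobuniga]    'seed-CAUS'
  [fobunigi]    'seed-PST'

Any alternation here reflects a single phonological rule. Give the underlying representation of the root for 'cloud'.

In [pilemega] and [pilemedʒi] the final segment of 'cloud' alternates: [g] ~ [dʒ].
The stem 'seed' ([fobuniga], [fobunigi]) shows [g] unchanged in both environments, so [g] cannot be basic with [dʒ] derived before the PST suffix.
The alternation reflects depalatalization: palato-alveolar /dʒ/ becomes [g] when no front vowel follows. /dʒ/ is underlying.
So 'cloud' = /pilemedʒ/.

/pilemedʒ/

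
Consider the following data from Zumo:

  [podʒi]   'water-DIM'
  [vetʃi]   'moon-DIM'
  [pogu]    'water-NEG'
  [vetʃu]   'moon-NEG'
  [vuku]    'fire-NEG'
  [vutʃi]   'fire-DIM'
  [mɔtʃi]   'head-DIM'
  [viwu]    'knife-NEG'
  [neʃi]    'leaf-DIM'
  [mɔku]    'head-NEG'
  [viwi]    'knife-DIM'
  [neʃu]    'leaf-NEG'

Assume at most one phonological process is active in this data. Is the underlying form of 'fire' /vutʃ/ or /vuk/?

/vuk/

In [vutʃi] and [vuku] the final segment of 'fire' alternates: [tʃ] ~ [k].
If /tʃ/ were underlying and a rule turned it into [k] before the NEG suffix, 'moon' would also alternate; but it has [tʃ] in both [vetʃi] and [vetʃu].
The underlying segment must be /k/; /k/ and /g/ become palato-alveolar [tʃ] and [dʒ] before a front vowel, yielding [tʃ] there.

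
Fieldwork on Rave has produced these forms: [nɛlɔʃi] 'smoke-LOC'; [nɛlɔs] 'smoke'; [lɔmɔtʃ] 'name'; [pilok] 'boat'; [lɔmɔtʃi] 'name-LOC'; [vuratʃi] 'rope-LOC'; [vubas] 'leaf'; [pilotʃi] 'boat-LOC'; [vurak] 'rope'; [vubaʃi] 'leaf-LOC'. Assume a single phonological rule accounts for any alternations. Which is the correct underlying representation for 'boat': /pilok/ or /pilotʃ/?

In [pilok] and [pilotʃi] the final segment of 'boat' alternates: [k] ~ [tʃ].
Compare 'name', with invariant [tʃ] in [lɔmɔtʃ] and [lɔmɔtʃi]: an analysis with underlying /tʃ/ and a rule producing [k] in isolation would wrongly predict alternation here too.
The underlying segment must be /k/; /k/ and /s/ become palato-alveolar [tʃ] and [ʃ] before a front vowel, yielding [tʃ] there.

/pilok/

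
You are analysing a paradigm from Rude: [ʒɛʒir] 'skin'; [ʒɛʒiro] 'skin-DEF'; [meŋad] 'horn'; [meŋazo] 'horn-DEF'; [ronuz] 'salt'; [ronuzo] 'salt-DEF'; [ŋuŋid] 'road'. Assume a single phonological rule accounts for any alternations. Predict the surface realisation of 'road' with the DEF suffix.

The root 'horn' surfaces as [meŋad] and [meŋazo], with a stem-final [d] ~ [z] alternation.
But 'salt' keeps [z] in both environments ([ronuz], [ronuzo]), so there is no rule changing /z/ to [d] in isolation.
So /d/ is underlying, and a rule of intervocalic spirantization — voiced stops become fricatives between vowels — gives [z].
The one attested form of 'road', [ŋuŋid], shows underlying /ŋuŋid/. Applying the same rule between vowels gives [ŋuŋizo].

[ŋuŋizo]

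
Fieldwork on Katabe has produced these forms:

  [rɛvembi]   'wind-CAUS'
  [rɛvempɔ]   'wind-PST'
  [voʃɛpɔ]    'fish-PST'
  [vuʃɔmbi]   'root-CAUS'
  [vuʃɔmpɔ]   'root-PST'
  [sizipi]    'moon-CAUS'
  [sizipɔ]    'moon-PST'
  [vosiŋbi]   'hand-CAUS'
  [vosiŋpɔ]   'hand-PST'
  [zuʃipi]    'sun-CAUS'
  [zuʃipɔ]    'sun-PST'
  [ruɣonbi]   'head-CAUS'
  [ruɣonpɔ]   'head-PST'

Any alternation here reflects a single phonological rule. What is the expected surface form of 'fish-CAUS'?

[voʃɛpi]

The CAUS suffix surfaces as [-bi] and [-pi], depending on the final segment of the stem.
By contrast the PST suffix keeps its initial [p] throughout — that segment must be underlying.
So the underlying form is /-bi/, and voiced stops become voiceless after a vowel.
After 'fish', which ends in a vowel, the suffix surfaces as [-pi], giving [voʃɛpi].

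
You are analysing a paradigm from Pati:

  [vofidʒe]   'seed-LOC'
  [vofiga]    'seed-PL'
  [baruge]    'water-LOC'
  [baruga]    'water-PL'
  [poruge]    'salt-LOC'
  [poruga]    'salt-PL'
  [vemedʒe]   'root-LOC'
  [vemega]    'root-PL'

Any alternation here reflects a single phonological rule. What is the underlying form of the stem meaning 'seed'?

/vofidʒ/

The stem for 'seed' ends in [dʒ] in [vofidʒe] but [g] in [vofiga].
Compare 'water', with invariant [g] in [baruge] and [baruga]: an analysis with underlying /g/ and a rule producing [dʒ] before the LOC suffix would wrongly predict alternation here too.
The underlying segment must be /dʒ/; palato-alveolar /dʒ/ becomes [g] when no front vowel follows, yielding [g] there.
The underlying form of 'seed' is therefore /vofidʒ/.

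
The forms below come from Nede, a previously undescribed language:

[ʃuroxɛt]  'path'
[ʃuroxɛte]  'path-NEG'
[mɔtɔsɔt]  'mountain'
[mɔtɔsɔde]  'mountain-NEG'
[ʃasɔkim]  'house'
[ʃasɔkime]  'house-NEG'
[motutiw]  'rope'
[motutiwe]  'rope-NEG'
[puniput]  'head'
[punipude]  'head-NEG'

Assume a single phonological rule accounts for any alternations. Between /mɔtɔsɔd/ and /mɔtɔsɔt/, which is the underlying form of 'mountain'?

/mɔtɔsɔd/

The stem for 'mountain' ends in [t] in [mɔtɔsɔt] but [d] in [mɔtɔsɔde].
Compare 'path', with invariant [t] in [ʃuroxɛt] and [ʃuroxɛte]: an analysis with underlying /t/ and a rule producing [d] before the NEG suffix would wrongly predict alternation here too.
Therefore /d/ is basic and [t] is derived by word-final obstruent devoicing (voiced obstruents become voiceless word-finally).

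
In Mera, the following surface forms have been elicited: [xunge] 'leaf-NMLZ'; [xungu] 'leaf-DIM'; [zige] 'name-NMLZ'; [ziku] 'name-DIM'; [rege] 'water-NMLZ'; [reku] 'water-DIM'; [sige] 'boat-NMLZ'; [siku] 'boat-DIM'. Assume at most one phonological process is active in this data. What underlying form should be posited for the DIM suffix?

/-ku/

The DIM morpheme has two allomorphs, [-gu] and [-ku].
By contrast the NMLZ suffix keeps its initial [g] throughout — that segment must be underlying.
So the underlying form is /-ku/, and voiceless stops become voiced after a nasal.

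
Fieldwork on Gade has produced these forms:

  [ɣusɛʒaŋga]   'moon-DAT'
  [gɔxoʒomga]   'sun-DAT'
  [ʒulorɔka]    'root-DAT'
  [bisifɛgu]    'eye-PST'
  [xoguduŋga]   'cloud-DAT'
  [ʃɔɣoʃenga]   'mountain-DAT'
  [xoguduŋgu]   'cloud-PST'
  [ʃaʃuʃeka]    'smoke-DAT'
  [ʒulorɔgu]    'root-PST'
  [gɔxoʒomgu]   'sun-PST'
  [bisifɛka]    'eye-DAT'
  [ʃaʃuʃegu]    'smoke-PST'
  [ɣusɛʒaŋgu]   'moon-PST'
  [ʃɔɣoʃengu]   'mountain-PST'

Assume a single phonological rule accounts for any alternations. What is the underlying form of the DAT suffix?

/-ka/

The DAT suffix surfaces as [-ga] and [-ka], depending on the final segment of the stem.
By contrast the PST suffix keeps its initial [g] throughout — that segment must be underlying.
So the underlying form is /-ka/, and voiceless stops become voiced after a nasal.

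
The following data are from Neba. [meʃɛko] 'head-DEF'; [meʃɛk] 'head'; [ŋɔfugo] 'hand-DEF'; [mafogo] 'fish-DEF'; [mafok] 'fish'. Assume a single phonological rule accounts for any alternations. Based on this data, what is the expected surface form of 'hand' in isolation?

[ŋɔfuk]

'fish' shows [g] ~ [k] at the end of the stem ([mafogo] vs [mafok]).
Compare 'head', with invariant [k] in [meʃɛko] and [meʃɛk]: an analysis with underlying /k/ and a rule producing [g] before the DEF suffix would wrongly predict alternation here too.
The alternation reflects word-final obstruent devoicing: voiced obstruents become voiceless word-finally. /g/ is underlying.
The one attested form of 'hand', [ŋɔfugo], shows underlying /ŋɔfug/. Applying the same rule word-finally gives [ŋɔfuk].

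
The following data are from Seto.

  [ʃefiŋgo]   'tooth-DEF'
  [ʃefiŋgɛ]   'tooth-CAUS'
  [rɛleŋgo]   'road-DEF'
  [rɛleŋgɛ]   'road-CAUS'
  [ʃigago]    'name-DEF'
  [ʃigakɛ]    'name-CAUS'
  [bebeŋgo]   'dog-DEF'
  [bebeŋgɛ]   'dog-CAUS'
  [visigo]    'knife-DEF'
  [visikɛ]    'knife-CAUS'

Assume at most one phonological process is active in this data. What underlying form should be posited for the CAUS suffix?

The CAUS suffix surfaces as [-gɛ] and [-kɛ], depending on the final segment of the stem.
By contrast the DEF suffix keeps its initial [g] throughout — that segment must be underlying.
So the underlying form is /-kɛ/, and voiceless stops become voiced after a nasal.

/-kɛ/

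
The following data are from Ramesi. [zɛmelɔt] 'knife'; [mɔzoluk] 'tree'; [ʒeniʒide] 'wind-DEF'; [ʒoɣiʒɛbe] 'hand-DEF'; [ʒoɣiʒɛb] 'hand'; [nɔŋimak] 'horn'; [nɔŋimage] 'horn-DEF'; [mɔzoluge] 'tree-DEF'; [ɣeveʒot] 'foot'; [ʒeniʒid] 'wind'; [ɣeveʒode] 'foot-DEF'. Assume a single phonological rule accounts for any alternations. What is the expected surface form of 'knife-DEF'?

'foot' shows [t] ~ [d] at the end of the stem ([ɣeveʒot] vs [ɣeveʒode]).
The stem 'wind' ([ʒeniʒid], [ʒeniʒide]) shows [d] unchanged in both environments, so [d] cannot be basic with [t] derived in isolation.
Therefore /t/ is basic and [d] is derived by intervocalic voicing (voiceless stops become voiced between vowels).
From [zɛmelɔt] the stem 'knife' is /zɛmelɔt/; between vowels this yields [zɛmelɔde].

[zɛmelɔde]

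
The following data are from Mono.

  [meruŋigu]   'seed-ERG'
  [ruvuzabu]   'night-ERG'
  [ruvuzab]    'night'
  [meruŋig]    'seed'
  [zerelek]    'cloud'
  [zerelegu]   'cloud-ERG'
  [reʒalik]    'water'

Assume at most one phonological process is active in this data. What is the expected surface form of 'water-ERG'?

In [zerelegu] and [zerelek] the final segment of 'cloud' alternates: [g] ~ [k].
The stem 'seed' ([meruŋigu], [meruŋig]) shows [g] unchanged in both environments, so [g] cannot be basic with [k] derived in isolation.
Therefore /k/ is basic and [g] is derived by intervocalic voicing (voiceless stops become voiced between vowels).
From [reʒalik] the stem 'water' is /reʒalik/; between vowels this yields [reʒaligu].

[reʒaligu]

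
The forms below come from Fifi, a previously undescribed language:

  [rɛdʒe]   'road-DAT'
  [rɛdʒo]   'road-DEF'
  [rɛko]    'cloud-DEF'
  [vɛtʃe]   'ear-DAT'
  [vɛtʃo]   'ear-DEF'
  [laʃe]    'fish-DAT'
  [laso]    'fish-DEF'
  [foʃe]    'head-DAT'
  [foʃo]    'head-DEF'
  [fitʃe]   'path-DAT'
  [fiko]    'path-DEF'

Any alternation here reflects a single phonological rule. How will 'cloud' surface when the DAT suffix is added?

[rɛtʃe]

The root 'path' surfaces as [fitʃe] and [fiko], with a stem-final [tʃ] ~ [k] alternation.
Compare 'ear', with invariant [tʃ] in [vɛtʃe] and [vɛtʃo]: an analysis with underlying /tʃ/ and a rule producing [k] before the DEF suffix would wrongly predict alternation here too.
So /k/ is underlying, and a rule of palatalization before a front vowel — /k/ and /s/ become palato-alveolar [tʃ] and [ʃ] before a front vowel — gives [tʃ].
The one attested form of 'cloud', [rɛko], shows underlying /rɛk/. Applying the same rule before a front vowel gives [rɛtʃe].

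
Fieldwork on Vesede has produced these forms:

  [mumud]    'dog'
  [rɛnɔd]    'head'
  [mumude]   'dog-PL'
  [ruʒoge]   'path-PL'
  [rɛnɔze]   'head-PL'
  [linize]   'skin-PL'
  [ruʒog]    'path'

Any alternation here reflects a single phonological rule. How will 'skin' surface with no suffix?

[linid]

The stem for 'head' ends in [d] in [rɛnɔd] but [z] in [rɛnɔze].
The stem 'dog' ([mumud], [mumude]) shows [d] unchanged in both environments, so [d] cannot be basic with [z] derived before the PL suffix.
The underlying segment must be /z/; voiced fricatives become stops word-finally, yielding [d] there.
The one attested form of 'skin', [linize], shows underlying /liniz/. Applying the same rule word-finally gives [linid].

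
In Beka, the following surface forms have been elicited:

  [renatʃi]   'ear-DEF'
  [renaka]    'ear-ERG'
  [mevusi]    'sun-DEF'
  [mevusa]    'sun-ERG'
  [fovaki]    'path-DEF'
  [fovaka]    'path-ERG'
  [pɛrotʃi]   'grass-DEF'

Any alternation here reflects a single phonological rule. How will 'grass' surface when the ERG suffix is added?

'ear' shows [tʃ] ~ [k] at the end of the stem ([renatʃi] vs [renaka]).
The stem 'path' ([fovaki], [fovaka]) shows [k] unchanged in both environments, so [k] cannot be basic with [tʃ] derived before the DEF suffix.
Therefore /tʃ/ is basic and [k] is derived by depalatalization (palato-alveolar /tʃ/ becomes [k] when no front vowel follows).
The one attested form of 'grass', [pɛrotʃi], shows underlying /pɛrotʃ/. Applying the same rule when no front vowel follows gives [pɛroka].

[pɛroka]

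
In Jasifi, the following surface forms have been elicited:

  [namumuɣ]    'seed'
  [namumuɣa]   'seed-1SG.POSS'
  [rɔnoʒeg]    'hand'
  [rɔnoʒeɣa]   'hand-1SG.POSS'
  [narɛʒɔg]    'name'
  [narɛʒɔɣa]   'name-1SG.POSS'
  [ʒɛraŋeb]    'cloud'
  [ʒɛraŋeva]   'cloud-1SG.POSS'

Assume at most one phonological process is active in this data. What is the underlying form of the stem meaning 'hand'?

/rɔnoʒeg/

The root 'hand' surfaces as [rɔnoʒeg] and [rɔnoʒeɣa], with a stem-final [g] ~ [ɣ] alternation.
But 'seed' keeps [ɣ] in both environments ([namumuɣ], [namumuɣa]), so there is no rule changing /ɣ/ to [g] in isolation.
The underlying segment must be /g/; voiced stops become fricatives between vowels, yielding [ɣ] there.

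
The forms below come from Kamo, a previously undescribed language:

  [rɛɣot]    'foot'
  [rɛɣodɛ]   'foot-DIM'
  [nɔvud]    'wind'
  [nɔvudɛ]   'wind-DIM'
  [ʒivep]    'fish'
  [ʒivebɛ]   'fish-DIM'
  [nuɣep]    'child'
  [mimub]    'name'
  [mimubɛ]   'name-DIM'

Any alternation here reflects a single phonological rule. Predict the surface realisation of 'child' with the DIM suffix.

In [ʒivep] and [ʒivebɛ] the final segment of 'fish' alternates: [p] ~ [b].
But 'name' keeps [b] in both environments ([mimub], [mimubɛ]), so there is no rule changing /b/ to [p] in isolation.
So /p/ is underlying, and a rule of intervocalic voicing — voiceless stops become voiced between vowels — gives [b].
The one attested form of 'child', [nuɣep], shows underlying /nuɣep/. Applying the same rule between vowels gives [nuɣebɛ].

[nuɣebɛ]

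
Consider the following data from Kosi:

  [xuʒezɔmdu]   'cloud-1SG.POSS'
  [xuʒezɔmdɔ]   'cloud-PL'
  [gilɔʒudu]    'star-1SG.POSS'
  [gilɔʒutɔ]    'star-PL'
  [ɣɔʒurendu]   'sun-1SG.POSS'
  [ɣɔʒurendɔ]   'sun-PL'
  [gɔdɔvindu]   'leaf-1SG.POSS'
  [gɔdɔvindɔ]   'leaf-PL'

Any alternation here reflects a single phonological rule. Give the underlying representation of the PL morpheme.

/-tɔ/

The PL suffix surfaces as [-dɔ] and [-tɔ], depending on the final segment of the stem.
By contrast the 1SG.POSS suffix keeps its initial [d] throughout — that segment must be underlying.
So the underlying form is /-tɔ/, and voiceless stops become voiced after a nasal.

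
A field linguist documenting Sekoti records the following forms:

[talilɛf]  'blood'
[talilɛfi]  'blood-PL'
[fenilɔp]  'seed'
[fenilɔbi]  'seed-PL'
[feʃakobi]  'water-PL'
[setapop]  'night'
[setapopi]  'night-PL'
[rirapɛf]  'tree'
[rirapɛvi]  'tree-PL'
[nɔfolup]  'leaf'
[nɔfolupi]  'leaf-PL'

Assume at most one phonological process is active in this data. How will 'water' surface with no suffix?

The root 'seed' surfaces as [fenilɔp] and [fenilɔbi], with a stem-final [p] ~ [b] alternation.
If /p/ were underlying and a rule turned it into [b] before the PL suffix, 'night' would also alternate; but it has [p] in both [setapop] and [setapopi].
The underlying segment must be /b/; voiced obstruents become voiceless word-finally, yielding [p] there.
The one attested form of 'water', [feʃakobi], shows underlying /feʃakob/. Applying the same rule word-finally gives [feʃakop].

[feʃakop]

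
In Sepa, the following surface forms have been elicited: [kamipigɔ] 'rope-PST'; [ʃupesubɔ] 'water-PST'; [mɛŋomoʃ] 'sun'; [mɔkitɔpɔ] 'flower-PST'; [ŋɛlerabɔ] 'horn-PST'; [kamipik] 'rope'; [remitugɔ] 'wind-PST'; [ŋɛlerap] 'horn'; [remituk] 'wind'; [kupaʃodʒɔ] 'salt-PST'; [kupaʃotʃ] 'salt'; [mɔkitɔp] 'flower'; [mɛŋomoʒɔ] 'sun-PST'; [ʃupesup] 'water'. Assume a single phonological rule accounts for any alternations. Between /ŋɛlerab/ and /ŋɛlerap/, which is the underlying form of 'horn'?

/ŋɛlerab/

In [ŋɛlerap] and [ŋɛlerabɔ] the final segment of 'horn' alternates: [p] ~ [b].
But 'flower' keeps [p] in both environments ([mɔkitɔp], [mɔkitɔpɔ]), so there is no rule changing /p/ to [b] before the PST suffix.
Therefore /b/ is basic and [p] is derived by word-final obstruent devoicing (voiced obstruents become voiceless word-finally).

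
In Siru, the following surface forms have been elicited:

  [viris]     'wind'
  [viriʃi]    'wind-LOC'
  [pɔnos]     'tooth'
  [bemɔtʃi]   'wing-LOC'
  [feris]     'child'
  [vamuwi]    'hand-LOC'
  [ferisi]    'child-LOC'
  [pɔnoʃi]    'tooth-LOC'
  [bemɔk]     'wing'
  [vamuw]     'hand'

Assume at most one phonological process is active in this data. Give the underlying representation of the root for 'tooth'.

/pɔnoʃ/

The root 'tooth' surfaces as [pɔnos] and [pɔnoʃi], with a stem-final [s] ~ [ʃ] alternation.
But 'child' keeps [s] in both environments ([feris], [ferisi]), so there is no rule changing /s/ to [ʃ] before the LOC suffix.
Therefore /ʃ/ is basic and [s] is derived by depalatalization (palato-alveolar /tʃ/ and /ʃ/ become [k] and [s] when no front vowel follows).
Hence 'tooth' is /pɔnoʃ/ underlyingly.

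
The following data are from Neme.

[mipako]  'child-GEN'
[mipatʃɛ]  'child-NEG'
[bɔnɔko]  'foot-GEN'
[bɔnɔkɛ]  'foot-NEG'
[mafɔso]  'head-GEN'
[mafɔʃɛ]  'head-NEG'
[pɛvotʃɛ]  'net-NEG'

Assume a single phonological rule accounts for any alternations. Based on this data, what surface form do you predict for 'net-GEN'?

'child' shows [k] ~ [tʃ] at the end of the stem ([mipako] vs [mipatʃɛ]).
But 'foot' keeps [k] in both environments ([bɔnɔko], [bɔnɔkɛ]), so there is no rule changing /k/ to [tʃ] before the NEG suffix.
So /tʃ/ is underlying, and a rule of depalatalization — palato-alveolar /tʃ/ and /ʃ/ become [k] and [s] when no front vowel follows — gives [k].
From [pɛvotʃɛ] the stem 'net' is /pɛvotʃ/; when no front vowel follows this yields [pɛvoko].

[pɛvoko]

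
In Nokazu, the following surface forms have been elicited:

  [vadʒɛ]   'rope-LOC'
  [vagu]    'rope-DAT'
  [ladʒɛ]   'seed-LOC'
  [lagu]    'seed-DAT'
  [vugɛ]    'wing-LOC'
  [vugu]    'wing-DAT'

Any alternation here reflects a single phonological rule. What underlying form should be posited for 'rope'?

/vadʒ/

The root 'rope' surfaces as [vadʒɛ] and [vagu], with a stem-final [dʒ] ~ [g] alternation.
If /g/ were underlying and a rule turned it into [dʒ] before the LOC suffix, 'wing' would also alternate; but it has [g] in both [vugɛ] and [vugu].
Therefore /dʒ/ is basic and [g] is derived by depalatalization (palato-alveolar /dʒ/ becomes [g] when no front vowel follows).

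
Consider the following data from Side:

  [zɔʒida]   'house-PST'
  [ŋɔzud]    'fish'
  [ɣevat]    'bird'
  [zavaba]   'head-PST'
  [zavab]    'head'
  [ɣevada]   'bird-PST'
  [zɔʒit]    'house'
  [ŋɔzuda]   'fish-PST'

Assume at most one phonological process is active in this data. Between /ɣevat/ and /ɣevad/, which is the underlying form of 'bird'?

The stem for 'bird' ends in [t] in [ɣevat] but [d] in [ɣevada].
The stem 'fish' ([ŋɔzud], [ŋɔzuda]) shows [d] unchanged in both environments, so [d] cannot be basic with [t] derived in isolation.
So /t/ is underlying, and a rule of intervocalic voicing — voiceless stops become voiced between vowels — gives [d].

/ɣevat/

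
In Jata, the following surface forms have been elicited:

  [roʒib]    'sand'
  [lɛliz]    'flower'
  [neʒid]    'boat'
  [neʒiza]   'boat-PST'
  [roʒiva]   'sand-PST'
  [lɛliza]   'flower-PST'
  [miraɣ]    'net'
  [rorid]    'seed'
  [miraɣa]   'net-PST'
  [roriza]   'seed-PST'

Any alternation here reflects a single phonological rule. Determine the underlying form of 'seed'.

/rorid/

In [roriza] and [rorid] the final segment of 'seed' alternates: [z] ~ [d].
Compare 'flower', with invariant [z] in [lɛliza] and [lɛliz]: an analysis with underlying /z/ and a rule producing [d] in isolation would wrongly predict alternation here too.
The alternation reflects intervocalic spirantization: voiced stops become fricatives between vowels. /d/ is underlying.
Hence 'seed' is /rorid/ underlyingly.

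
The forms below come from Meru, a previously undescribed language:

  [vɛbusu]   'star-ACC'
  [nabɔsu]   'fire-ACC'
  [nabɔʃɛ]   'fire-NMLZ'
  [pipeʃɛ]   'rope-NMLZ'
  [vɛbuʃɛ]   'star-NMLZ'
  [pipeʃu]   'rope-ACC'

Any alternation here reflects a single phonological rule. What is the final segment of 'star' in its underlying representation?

'star' shows [ʃ] ~ [s] at the end of the stem ([vɛbuʃɛ] vs [vɛbusu]).
Compare 'rope', with invariant [ʃ] in [pipeʃɛ] and [pipeʃu]: an analysis with underlying /ʃ/ and a rule producing [s] before the ACC suffix would wrongly predict alternation here too.
Therefore /s/ is basic and [ʃ] is derived by palatalization before a front vowel (/s/ becomes palato-alveolar [ʃ] before a front vowel).

/s/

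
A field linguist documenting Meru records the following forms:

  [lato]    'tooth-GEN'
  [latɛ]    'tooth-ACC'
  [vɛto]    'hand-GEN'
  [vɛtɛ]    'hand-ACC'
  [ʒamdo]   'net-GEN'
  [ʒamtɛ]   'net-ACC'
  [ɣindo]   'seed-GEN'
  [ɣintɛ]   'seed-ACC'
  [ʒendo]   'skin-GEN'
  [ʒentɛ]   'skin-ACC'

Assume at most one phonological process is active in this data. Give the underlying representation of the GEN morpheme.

/-do/

The GEN morpheme has two allomorphs, [-do] and [-to].
The ACC suffix, which begins with [t], is invariant after every stem; so [t] is not altered by any rule here.
The GEN suffix is therefore /-do/ underlyingly, with post-vocalic devoicing: voiced stops become voiceless after a vowel.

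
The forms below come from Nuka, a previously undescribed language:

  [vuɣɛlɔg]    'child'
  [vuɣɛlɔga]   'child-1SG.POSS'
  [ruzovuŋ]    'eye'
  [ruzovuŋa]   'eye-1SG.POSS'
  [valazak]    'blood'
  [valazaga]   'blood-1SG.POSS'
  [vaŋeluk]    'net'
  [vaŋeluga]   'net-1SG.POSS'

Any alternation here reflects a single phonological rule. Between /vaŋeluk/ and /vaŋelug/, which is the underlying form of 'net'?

/vaŋeluk/

In [vaŋeluk] and [vaŋeluga] the final segment of 'net' alternates: [k] ~ [g].
The stem 'child' ([vuɣɛlɔg], [vuɣɛlɔga]) shows [g] unchanged in both environments, so [g] cannot be basic with [k] derived in isolation.
Therefore /k/ is basic and [g] is derived by intervocalic voicing (voiceless stops become voiced between vowels).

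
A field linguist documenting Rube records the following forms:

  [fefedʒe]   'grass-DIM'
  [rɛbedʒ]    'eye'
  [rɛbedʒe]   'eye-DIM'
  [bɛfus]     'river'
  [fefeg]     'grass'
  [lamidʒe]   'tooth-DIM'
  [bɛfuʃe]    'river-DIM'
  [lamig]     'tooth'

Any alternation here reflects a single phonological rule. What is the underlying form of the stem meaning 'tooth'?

The root 'tooth' surfaces as [lamig] and [lamidʒe], with a stem-final [g] ~ [dʒ] alternation.
The stem 'eye' ([rɛbedʒ], [rɛbedʒe]) shows [dʒ] unchanged in both environments, so [dʒ] cannot be basic with [g] derived in isolation.
Therefore /g/ is basic and [dʒ] is derived by palatalization before a front vowel (/g/ and /s/ become palato-alveolar [dʒ] and [ʃ] before a front vowel).
Hence 'tooth' is /lamig/ underlyingly.

/lamig/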